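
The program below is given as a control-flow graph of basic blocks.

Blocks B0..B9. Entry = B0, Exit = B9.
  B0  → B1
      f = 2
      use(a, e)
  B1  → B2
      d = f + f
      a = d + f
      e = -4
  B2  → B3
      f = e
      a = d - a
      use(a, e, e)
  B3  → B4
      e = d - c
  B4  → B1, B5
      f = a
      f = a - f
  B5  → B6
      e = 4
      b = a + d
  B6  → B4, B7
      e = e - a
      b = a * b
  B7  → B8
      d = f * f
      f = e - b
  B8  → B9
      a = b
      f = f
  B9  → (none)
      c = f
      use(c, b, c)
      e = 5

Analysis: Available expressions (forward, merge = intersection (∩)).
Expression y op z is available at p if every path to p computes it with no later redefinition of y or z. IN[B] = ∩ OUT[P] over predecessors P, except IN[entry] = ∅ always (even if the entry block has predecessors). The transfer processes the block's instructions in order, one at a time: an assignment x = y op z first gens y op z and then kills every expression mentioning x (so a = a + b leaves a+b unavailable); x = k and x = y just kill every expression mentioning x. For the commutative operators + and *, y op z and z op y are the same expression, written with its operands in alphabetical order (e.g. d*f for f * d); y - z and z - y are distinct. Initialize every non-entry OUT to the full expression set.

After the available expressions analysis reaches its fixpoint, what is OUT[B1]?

Converged values:
  B0: | IN={} | OUT={}
  B1: | IN={} | OUT={d+f, f+f}
  B2: | IN={d+f, f+f} | OUT={}
  B3: | IN={} | OUT={d-c}
  B4: | IN={d-c} | OUT={d-c}
  B5: | IN={d-c} | OUT={a+d, d-c}
  B6: | IN={a+d, d-c} | OUT={a+d, d-c}
  B7: | IN={a+d, d-c} | OUT={e-b}
  B8: | IN={e-b} | OUT={e-b}
  B9: | IN={e-b} | OUT={}

Merge at B1: IN[B1] = OUT[B0] ∩ OUT[B4] = {}
Applying B1's transfer function to that IN value gives OUT[B1] (row B1 above).

Answer: {d+f, f+f}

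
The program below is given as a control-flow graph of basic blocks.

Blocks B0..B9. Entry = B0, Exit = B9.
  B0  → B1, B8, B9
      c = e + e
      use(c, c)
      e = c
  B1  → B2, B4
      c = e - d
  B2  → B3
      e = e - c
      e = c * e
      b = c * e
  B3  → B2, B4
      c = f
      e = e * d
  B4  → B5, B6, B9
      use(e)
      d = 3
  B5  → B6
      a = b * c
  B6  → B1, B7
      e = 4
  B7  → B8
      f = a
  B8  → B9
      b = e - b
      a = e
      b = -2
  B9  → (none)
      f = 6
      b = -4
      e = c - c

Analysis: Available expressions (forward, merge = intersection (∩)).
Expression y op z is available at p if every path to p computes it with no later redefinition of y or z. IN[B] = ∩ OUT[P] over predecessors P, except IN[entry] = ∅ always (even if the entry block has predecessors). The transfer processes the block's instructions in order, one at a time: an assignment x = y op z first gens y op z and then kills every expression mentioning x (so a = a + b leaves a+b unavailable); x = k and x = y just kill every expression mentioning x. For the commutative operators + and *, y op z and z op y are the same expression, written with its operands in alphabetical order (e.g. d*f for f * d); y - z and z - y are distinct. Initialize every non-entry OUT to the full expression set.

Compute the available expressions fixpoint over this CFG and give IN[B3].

Answer: {c*e}

Working:
Per-block solution:
  B0:  IN={}  OUT={}
  B1:  IN={}  OUT={e-d}
  B2:  IN={}  OUT={c*e}
  B3:  IN={c*e}  OUT={}
  B4:  IN={}  OUT={}
  B5:  IN={}  OUT={b*c}
  B6:  IN={}  OUT={}
  B7:  IN={}  OUT={}
  B8:  IN={}  OUT={}
  B9:  IN={}  OUT={c-c}

Merge at B3: IN[B3] = OUT[B2] = {c*e}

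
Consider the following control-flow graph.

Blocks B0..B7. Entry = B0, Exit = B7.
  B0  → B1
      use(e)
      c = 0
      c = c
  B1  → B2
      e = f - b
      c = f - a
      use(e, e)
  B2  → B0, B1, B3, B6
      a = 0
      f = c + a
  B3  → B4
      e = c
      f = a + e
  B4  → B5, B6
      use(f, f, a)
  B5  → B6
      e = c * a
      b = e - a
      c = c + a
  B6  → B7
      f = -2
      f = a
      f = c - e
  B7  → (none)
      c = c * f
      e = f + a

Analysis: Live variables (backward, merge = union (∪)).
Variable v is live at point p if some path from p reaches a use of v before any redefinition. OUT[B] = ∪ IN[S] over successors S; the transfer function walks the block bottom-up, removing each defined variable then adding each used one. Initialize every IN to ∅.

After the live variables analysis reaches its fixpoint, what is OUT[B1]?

Answer: {b, c, e}

Trace:
Fixpoint table:
  B0:  IN={a, b, e, f}  OUT={a, b, f}
  B1:  IN={a, b, f}  OUT={b, c, e}
  B2:  IN={b, c, e}  OUT={a, b, c, e, f}
  B3:  IN={a, c}  OUT={a, c, e, f}
  B4:  IN={a, c, e, f}  OUT={a, c, e}
  B5:  IN={a, c}  OUT={a, c, e}
  B6:  IN={a, c, e}  OUT={a, c, f}
  B7:  IN={a, c, f}  OUT={}

Merge at B1: OUT[B1] = IN[B2] = {b, c, e}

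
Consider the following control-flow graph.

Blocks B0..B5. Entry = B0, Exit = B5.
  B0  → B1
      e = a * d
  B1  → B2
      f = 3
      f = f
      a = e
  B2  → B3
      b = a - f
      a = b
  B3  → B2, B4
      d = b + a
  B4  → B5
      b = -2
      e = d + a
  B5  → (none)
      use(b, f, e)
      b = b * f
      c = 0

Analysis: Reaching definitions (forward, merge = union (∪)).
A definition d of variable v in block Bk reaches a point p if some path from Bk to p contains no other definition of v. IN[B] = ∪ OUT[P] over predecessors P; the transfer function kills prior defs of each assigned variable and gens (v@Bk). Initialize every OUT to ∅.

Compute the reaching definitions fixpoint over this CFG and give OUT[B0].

Fixpoint table:
  B0: | IN={} | OUT={e@B0}
  B1: | IN={e@B0} | OUT={a@B1, e@B0, f@B1}
  B2: | IN={a@B1, a@B2, b@B2, d@B3, e@B0, f@B1} | OUT={a@B2, b@B2, d@B3, e@B0, f@B1}
  B3: | IN={a@B2, b@B2, d@B3, e@B0, f@B1} | OUT={a@B2, b@B2, d@B3, e@B0, f@B1}
  B4: | IN={a@B2, b@B2, d@B3, e@B0, f@B1} | OUT={a@B2, b@B4, d@B3, e@B4, f@B1}
  B5: | IN={a@B2, b@B4, d@B3, e@B4, f@B1} | OUT={a@B2, b@B5, c@B5, d@B3, e@B4, f@B1}

B0 is the boundary node: IN[B0] = {}
Applying B0's transfer function to that IN value gives OUT[B0] (row B0 above).

Answer: {e@B0}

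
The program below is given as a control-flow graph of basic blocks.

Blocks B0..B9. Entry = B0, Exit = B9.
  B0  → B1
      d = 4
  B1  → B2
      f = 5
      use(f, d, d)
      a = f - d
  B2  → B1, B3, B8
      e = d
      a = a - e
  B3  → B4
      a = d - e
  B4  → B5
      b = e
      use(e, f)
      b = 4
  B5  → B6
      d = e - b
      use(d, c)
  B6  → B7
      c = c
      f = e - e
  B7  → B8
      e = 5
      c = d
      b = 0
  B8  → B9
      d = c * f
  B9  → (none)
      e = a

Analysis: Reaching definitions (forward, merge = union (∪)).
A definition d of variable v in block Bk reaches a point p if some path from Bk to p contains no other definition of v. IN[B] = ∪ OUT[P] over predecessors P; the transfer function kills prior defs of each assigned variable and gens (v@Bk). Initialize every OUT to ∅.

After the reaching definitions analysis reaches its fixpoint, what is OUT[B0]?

Fixpoint table:
  B0:   IN={}   OUT={d@B0}
  B1:   IN={a@B2, d@B0, e@B2, f@B1}   OUT={a@B1, d@B0, e@B2, f@B1}
  B2:   IN={a@B1, d@B0, e@B2, f@B1}   OUT={a@B2, d@B0, e@B2, f@B1}
  B3:   IN={a@B2, d@B0, e@B2, f@B1}   OUT={a@B3, d@B0, e@B2, f@B1}
  B4:   IN={a@B3, d@B0, e@B2, f@B1}   OUT={a@B3, b@B4, d@B0, e@B2, f@B1}
  B5:   IN={a@B3, b@B4, d@B0, e@B2, f@B1}   OUT={a@B3, b@B4, d@B5, e@B2, f@B1}
  B6:   IN={a@B3, b@B4, d@B5, e@B2, f@B1}   OUT={a@B3, b@B4, c@B6, d@B5, e@B2, f@B6}
  B7:   IN={a@B3, b@B4, c@B6, d@B5, e@B2, f@B6}   OUT={a@B3, b@B7, c@B7, d@B5, e@B7, f@B6}
  B8:   IN={a@B2, a@B3, b@B7, c@B7, d@B0, d@B5, e@B2, e@B7, f@B1, f@B6}   OUT={a@B2, a@B3, b@B7, c@B7, d@B8, e@B2, e@B7, f@B1, f@B6}
  B9:   IN={a@B2, a@B3, b@B7, c@B7, d@B8, e@B2, e@B7, f@B1, f@B6}   OUT={a@B2, a@B3, b@B7, c@B7, d@B8, e@B9, f@B1, f@B6}

B0 is the boundary node: IN[B0] = {}
Applying B0's transfer function to that IN value gives OUT[B0] (row B0 above).

Answer: {d@B0}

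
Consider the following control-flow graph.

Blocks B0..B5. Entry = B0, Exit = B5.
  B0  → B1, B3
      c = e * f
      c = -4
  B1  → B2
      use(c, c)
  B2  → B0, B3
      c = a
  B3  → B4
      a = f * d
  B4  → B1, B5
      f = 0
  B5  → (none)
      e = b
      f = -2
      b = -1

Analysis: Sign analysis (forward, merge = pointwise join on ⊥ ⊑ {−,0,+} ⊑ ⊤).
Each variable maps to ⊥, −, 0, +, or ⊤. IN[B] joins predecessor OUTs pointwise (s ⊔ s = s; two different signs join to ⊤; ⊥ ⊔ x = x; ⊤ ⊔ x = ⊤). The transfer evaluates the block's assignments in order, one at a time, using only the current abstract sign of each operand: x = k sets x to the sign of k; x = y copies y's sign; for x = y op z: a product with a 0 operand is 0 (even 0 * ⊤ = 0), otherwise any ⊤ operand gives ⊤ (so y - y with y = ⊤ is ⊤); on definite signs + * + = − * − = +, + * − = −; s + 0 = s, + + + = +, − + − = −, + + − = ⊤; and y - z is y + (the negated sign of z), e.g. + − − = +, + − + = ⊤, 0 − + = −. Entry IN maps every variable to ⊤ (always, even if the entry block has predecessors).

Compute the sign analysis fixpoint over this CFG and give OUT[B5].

Per-block solution:
  B0:  IN=(all ⊤)  OUT={c:-; rest ⊤}
  B1:  IN=(all ⊤)  OUT=(all ⊤)
  B2:  IN=(all ⊤)  OUT=(all ⊤)
  B3:  IN=(all ⊤)  OUT=(all ⊤)
  B4:  IN=(all ⊤)  OUT={f:0; rest ⊤}
  B5:  IN={f:0; rest ⊤}  OUT={b:-, f:-; rest ⊤}

Merge at B5: IN[B5] = OUT[B4] = {a: ⊤, b: ⊤, c: ⊤, d: ⊤, e: ⊤, f: 0}
Applying B5's transfer function to that IN value gives OUT[B5] (row B5 above).

Answer: {a: ⊤, b: -, c: ⊤, d: ⊤, e: ⊤, f: -}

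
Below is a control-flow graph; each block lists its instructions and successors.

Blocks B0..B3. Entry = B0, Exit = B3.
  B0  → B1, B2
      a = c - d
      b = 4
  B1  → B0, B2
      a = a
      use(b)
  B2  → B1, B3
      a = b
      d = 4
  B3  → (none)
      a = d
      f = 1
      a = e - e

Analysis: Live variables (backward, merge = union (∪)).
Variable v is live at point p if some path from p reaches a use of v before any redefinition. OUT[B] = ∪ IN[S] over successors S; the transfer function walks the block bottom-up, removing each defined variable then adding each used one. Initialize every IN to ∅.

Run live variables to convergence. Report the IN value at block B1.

Answer: {a, b, c, d, e}

Derivation:
Per-block solution:
  B0:   IN={c, d, e}   OUT={a, b, c, d, e}
  B1:   IN={a, b, c, d, e}   OUT={b, c, d, e}
  B2:   IN={b, c, e}   OUT={a, b, c, d, e}
  B3:   IN={d, e}   OUT={}

Merge at B1: OUT[B1] = IN[B0] ⊔ IN[B2] = {b, c, d, e}
Applying B1's transfer function to that OUT value gives IN[B1] (row B1 above).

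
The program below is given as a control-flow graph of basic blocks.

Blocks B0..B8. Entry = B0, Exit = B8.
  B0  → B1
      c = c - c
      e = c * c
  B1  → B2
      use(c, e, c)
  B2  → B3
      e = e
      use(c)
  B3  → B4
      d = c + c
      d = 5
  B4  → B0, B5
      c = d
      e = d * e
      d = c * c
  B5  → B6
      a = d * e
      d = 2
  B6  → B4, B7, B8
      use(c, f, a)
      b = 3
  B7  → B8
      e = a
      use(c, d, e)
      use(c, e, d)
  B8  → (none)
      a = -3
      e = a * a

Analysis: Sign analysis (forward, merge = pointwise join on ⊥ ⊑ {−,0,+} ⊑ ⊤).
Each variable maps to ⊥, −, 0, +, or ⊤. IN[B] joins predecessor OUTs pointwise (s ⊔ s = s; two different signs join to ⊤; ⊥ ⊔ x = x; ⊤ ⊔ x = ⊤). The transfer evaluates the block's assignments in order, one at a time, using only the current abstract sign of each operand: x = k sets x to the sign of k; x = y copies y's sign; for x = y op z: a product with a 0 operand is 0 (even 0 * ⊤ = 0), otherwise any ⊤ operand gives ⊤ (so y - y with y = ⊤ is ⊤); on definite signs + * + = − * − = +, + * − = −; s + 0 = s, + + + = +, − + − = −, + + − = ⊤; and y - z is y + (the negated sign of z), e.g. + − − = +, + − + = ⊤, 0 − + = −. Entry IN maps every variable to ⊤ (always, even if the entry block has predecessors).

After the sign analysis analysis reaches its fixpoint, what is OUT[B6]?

Answer: {a: ⊤, b: +, c: +, d: +, e: ⊤, f: ⊤}

Trace:
Fixpoint table:
  B0:   IN=(all ⊤)   OUT=(all ⊤)
  B1:   IN=(all ⊤)   OUT=(all ⊤)
  B2:   IN=(all ⊤)   OUT=(all ⊤)
  B3:   IN=(all ⊤)   OUT={d:+; rest ⊤}
  B4:   IN={d:+; rest ⊤}   OUT={c:+, d:+; rest ⊤}
  B5:   IN={c:+, d:+; rest ⊤}   OUT={c:+, d:+; rest ⊤}
  B6:   IN={c:+, d:+; rest ⊤}   OUT={b:+, c:+, d:+; rest ⊤}
  B7:   IN={b:+, c:+, d:+; rest ⊤}   OUT={b:+, c:+, d:+; rest ⊤}
  B8:   IN={b:+, c:+, d:+; rest ⊤}   OUT={a:-, b:+, c:+, d:+, e:+; rest ⊤}

Merge at B6: IN[B6] = OUT[B5] = {a: ⊤, b: ⊤, c: +, d: +, e: ⊤, f: ⊤}
Applying B6's transfer function to that IN value gives OUT[B6] (row B6 above).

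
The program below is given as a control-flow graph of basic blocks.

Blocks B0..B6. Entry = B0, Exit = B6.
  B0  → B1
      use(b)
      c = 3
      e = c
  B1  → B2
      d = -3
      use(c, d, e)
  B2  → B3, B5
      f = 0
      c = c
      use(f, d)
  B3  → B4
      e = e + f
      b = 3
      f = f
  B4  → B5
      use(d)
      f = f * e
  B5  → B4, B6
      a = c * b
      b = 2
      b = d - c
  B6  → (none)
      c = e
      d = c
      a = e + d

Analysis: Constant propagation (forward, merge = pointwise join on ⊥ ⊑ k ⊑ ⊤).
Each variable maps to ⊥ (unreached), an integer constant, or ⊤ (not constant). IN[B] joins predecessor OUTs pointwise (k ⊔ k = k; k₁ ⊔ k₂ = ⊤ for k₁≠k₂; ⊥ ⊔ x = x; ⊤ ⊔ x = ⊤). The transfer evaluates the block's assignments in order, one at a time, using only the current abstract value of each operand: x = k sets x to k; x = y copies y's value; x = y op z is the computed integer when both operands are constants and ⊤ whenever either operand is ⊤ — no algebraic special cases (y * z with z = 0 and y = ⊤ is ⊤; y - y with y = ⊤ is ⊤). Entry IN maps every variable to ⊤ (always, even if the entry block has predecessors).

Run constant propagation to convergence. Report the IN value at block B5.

Per-block solution:
  B0:   IN=(all ⊤)   OUT={c:3, e:3; rest ⊤}
  B1:   IN={c:3, e:3; rest ⊤}   OUT={c:3, d:-3, e:3; rest ⊤}
  B2:   IN={c:3, d:-3, e:3; rest ⊤}   OUT={c:3, d:-3, e:3, f:0; rest ⊤}
  B3:   IN={c:3, d:-3, e:3, f:0; rest ⊤}   OUT={b:3, c:3, d:-3, e:3, f:0; rest ⊤}
  B4:   IN={c:3, d:-3, e:3, f:0; rest ⊤}   OUT={c:3, d:-3, e:3, f:0; rest ⊤}
  B5:   IN={c:3, d:-3, e:3, f:0; rest ⊤}   OUT={b:-6, c:3, d:-3, e:3, f:0; rest ⊤}
  B6:   IN={b:-6, c:3, d:-3, e:3, f:0; rest ⊤}   OUT={a:6, b:-6, c:3, d:3, e:3, f:0; rest ⊤}

Merge at B5: IN[B5] = OUT[B2] ⊔ OUT[B4] = {a: ⊤, b: ⊤, c: 3, d: -3, e: 3, f: 0}

Answer: {a: ⊤, b: ⊤, c: 3, d: -3, e: 3, f: 0}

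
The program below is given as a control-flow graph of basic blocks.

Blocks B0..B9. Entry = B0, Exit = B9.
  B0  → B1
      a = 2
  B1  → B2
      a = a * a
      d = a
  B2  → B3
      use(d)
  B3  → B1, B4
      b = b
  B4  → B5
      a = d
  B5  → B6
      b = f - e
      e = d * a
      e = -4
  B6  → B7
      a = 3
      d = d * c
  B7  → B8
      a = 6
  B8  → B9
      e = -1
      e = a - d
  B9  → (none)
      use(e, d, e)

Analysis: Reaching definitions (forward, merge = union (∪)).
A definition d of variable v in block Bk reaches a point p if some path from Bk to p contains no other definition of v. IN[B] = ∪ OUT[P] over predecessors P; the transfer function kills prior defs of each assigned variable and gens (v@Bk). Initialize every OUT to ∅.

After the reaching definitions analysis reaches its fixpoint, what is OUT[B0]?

Per-block solution:
  B0:   IN={}   OUT={a@B0}
  B1:   IN={a@B0, a@B1, b@B3, d@B1}   OUT={a@B1, b@B3, d@B1}
  B2:   IN={a@B1, b@B3, d@B1}   OUT={a@B1, b@B3, d@B1}
  B3:   IN={a@B1, b@B3, d@B1}   OUT={a@B1, b@B3, d@B1}
  B4:   IN={a@B1, b@B3, d@B1}   OUT={a@B4, b@B3, d@B1}
  B5:   IN={a@B4, b@B3, d@B1}   OUT={a@B4, b@B5, d@B1, e@B5}
  B6:   IN={a@B4, b@B5, d@B1, e@B5}   OUT={a@B6, b@B5, d@B6, e@B5}
  B7:   IN={a@B6, b@B5, d@B6, e@B5}   OUT={a@B7, b@B5, d@B6, e@B5}
  B8:   IN={a@B7, b@B5, d@B6, e@B5}   OUT={a@B7, b@B5, d@B6, e@B8}
  B9:   IN={a@B7, b@B5, d@B6, e@B8}   OUT={a@B7, b@B5, d@B6, e@B8}

B0 is the boundary node: IN[B0] = {}
Applying B0's transfer function to that IN value gives OUT[B0] (row B0 above).

Answer: {a@B0}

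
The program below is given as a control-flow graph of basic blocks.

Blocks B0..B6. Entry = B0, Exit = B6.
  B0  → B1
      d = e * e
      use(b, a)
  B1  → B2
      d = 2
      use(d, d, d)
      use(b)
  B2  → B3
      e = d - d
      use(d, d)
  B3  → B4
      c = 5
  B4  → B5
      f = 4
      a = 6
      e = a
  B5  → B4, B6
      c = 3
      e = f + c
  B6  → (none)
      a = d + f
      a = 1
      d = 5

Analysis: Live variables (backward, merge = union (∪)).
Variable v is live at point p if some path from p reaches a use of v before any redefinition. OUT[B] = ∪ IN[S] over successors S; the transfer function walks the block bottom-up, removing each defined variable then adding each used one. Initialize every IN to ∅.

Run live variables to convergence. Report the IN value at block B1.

Answer: {b}

Working:
Converged values:
  B0:   IN={a, b, e}   OUT={b}
  B1:   IN={b}   OUT={d}
  B2:   IN={d}   OUT={d}
  B3:   IN={d}   OUT={d}
  B4:   IN={d}   OUT={d, f}
  B5:   IN={d, f}   OUT={d, f}
  B6:   IN={d, f}   OUT={}

Merge at B1: OUT[B1] = IN[B2] = {d}
Applying B1's transfer function to that OUT value gives IN[B1] (row B1 above).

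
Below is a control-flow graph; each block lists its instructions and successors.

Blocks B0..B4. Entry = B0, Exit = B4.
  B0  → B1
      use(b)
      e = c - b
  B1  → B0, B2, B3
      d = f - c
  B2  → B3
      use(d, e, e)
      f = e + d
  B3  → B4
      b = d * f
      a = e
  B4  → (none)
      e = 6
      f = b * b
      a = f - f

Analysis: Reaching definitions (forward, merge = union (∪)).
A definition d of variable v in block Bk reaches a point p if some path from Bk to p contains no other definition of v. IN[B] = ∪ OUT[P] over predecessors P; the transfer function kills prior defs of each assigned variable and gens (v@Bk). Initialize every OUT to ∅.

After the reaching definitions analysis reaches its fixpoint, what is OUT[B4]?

Fixpoint table:
  B0:   IN={d@B1, e@B0}   OUT={d@B1, e@B0}
  B1:   IN={d@B1, e@B0}   OUT={d@B1, e@B0}
  B2:   IN={d@B1, e@B0}   OUT={d@B1, e@B0, f@B2}
  B3:   IN={d@B1, e@B0, f@B2}   OUT={a@B3, b@B3, d@B1, e@B0, f@B2}
  B4:   IN={a@B3, b@B3, d@B1, e@B0, f@B2}   OUT={a@B4, b@B3, d@B1, e@B4, f@B4}

Merge at B4: IN[B4] = OUT[B3] = {a@B3, b@B3, d@B1, e@B0, f@B2}
Applying B4's transfer function to that IN value gives OUT[B4] (row B4 above).

Answer: {a@B4, b@B3, d@B1, e@B4, f@B4}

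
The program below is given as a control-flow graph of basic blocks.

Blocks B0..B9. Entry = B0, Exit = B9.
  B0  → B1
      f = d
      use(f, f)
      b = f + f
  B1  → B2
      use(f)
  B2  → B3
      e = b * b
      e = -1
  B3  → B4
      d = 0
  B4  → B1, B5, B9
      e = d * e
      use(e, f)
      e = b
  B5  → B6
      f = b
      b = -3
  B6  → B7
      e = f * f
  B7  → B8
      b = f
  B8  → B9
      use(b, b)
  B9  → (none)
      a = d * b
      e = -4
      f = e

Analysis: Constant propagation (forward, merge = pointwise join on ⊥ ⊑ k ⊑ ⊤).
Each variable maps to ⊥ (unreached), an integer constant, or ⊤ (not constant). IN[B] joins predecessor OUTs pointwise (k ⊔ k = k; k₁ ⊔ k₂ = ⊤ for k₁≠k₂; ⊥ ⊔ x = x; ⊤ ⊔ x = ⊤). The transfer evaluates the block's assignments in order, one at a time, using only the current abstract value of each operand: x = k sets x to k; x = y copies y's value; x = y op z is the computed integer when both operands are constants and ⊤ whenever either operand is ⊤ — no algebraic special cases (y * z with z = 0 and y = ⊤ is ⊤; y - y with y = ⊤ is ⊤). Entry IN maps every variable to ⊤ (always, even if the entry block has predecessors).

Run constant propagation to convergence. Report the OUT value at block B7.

Answer: {a: ⊤, b: ⊤, c: ⊤, d: 0, e: ⊤, f: ⊤}

Working:
Per-block solution:
  B0: | IN=(all ⊤) | OUT=(all ⊤)
  B1: | IN=(all ⊤) | OUT=(all ⊤)
  B2: | IN=(all ⊤) | OUT={e:-1; rest ⊤}
  B3: | IN={e:-1; rest ⊤} | OUT={d:0, e:-1; rest ⊤}
  B4: | IN={d:0, e:-1; rest ⊤} | OUT={d:0; rest ⊤}
  B5: | IN={d:0; rest ⊤} | OUT={b:-3, d:0; rest ⊤}
  B6: | IN={b:-3, d:0; rest ⊤} | OUT={b:-3, d:0; rest ⊤}
  B7: | IN={b:-3, d:0; rest ⊤} | OUT={d:0; rest ⊤}
  B8: | IN={d:0; rest ⊤} | OUT={d:0; rest ⊤}
  B9: | IN={d:0; rest ⊤} | OUT={d:0, e:-4, f:-4; rest ⊤}

Merge at B7: IN[B7] = OUT[B6] = {a: ⊤, b: -3, c: ⊤, d: 0, e: ⊤, f: ⊤}
Applying B7's transfer function to that IN value gives OUT[B7] (row B7 above).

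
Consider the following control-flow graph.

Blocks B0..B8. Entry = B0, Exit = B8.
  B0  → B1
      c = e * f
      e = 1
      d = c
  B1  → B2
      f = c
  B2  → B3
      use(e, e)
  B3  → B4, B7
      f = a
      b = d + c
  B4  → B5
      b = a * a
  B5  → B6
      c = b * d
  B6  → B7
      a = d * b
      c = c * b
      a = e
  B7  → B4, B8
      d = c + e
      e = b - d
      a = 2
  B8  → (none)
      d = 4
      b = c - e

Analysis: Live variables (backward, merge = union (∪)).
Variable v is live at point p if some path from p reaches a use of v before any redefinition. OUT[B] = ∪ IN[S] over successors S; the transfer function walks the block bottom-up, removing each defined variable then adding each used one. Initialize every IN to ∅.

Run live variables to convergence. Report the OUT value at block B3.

Per-block solution:
  B0:   IN={a, e, f}   OUT={a, c, d, e}
  B1:   IN={a, c, d, e}   OUT={a, c, d, e}
  B2:   IN={a, c, d, e}   OUT={a, c, d, e}
  B3:   IN={a, c, d, e}   OUT={a, b, c, d, e}
  B4:   IN={a, d, e}   OUT={b, d, e}
  B5:   IN={b, d, e}   OUT={b, c, d, e}
  B6:   IN={b, c, d, e}   OUT={b, c, e}
  B7:   IN={b, c, e}   OUT={a, c, d, e}
  B8:   IN={c, e}   OUT={}

Merge at B3: OUT[B3] = IN[B4] ⊔ IN[B7] = {a, b, c, d, e}

Answer: {a, b, c, d, e}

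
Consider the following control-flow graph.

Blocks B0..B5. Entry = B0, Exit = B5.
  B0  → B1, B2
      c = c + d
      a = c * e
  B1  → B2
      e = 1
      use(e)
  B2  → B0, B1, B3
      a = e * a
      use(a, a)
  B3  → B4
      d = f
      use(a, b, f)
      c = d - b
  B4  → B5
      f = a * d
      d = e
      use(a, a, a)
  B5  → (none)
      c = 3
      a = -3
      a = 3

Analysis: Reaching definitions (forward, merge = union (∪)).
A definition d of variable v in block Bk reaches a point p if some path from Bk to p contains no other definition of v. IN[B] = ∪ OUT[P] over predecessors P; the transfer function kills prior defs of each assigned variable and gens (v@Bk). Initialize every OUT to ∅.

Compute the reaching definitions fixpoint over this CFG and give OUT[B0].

Converged values:
  B0:   IN={a@B2, c@B0, e@B1}   OUT={a@B0, c@B0, e@B1}
  B1:   IN={a@B0, a@B2, c@B0, e@B1}   OUT={a@B0, a@B2, c@B0, e@B1}
  B2:   IN={a@B0, a@B2, c@B0, e@B1}   OUT={a@B2, c@B0, e@B1}
  B3:   IN={a@B2, c@B0, e@B1}   OUT={a@B2, c@B3, d@B3, e@B1}
  B4:   IN={a@B2, c@B3, d@B3, e@B1}   OUT={a@B2, c@B3, d@B4, e@B1, f@B4}
  B5:   IN={a@B2, c@B3, d@B4, e@B1, f@B4}   OUT={a@B5, c@B5, d@B4, e@B1, f@B4}

Merge at B0 (entry node, so the boundary value {} is joined with the incoming edge(s)): IN[B0] = {} ⊔ OUT[B2] = {a@B2, c@B0, e@B1}
Applying B0's transfer function to that IN value gives OUT[B0] (row B0 above).

Answer: {a@B0, c@B0, e@B1}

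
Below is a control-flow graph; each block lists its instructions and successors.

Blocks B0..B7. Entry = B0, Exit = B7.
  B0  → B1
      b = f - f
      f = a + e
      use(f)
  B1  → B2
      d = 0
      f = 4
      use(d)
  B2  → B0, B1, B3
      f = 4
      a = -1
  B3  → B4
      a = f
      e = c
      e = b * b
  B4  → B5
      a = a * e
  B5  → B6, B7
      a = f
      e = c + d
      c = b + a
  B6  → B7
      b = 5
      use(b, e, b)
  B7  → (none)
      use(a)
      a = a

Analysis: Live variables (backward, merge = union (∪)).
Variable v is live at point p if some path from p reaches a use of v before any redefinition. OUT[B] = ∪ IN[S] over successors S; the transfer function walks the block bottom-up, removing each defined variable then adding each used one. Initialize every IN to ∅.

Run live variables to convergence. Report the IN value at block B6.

Answer: {a, e}

Derivation:
Converged values:
  B0:   IN={a, c, e, f}   OUT={b, c, e}
  B1:   IN={b, c, e}   OUT={b, c, d, e}
  B2:   IN={b, c, d, e}   OUT={a, b, c, d, e, f}
  B3:   IN={b, c, d, f}   OUT={a, b, c, d, e, f}
  B4:   IN={a, b, c, d, e, f}   OUT={b, c, d, f}
  B5:   IN={b, c, d, f}   OUT={a, e}
  B6:   IN={a, e}   OUT={a}
  B7:   IN={a}   OUT={}

Merge at B6: OUT[B6] = IN[B7] = {a}
Applying B6's transfer function to that OUT value gives IN[B6] (row B6 above).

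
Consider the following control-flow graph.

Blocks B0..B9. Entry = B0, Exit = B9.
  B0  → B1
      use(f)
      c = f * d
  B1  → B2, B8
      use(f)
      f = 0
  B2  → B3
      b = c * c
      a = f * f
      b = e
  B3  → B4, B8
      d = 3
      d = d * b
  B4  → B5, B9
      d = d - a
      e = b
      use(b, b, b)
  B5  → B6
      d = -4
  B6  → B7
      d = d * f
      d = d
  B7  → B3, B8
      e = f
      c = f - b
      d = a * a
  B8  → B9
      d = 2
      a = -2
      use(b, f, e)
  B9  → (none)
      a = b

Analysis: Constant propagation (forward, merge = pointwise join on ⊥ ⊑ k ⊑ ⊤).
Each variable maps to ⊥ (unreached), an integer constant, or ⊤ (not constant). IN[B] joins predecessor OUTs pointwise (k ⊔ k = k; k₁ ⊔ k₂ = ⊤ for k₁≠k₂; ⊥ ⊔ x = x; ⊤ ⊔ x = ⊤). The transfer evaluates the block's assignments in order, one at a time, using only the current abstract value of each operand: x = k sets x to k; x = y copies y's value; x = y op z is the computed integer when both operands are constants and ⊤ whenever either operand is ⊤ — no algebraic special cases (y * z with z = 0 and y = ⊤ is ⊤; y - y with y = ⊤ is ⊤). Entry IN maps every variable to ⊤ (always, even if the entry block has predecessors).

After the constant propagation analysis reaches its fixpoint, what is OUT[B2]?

Fixpoint table:
  B0: | IN=(all ⊤) | OUT=(all ⊤)
  B1: | IN=(all ⊤) | OUT={f:0; rest ⊤}
  B2: | IN={f:0; rest ⊤} | OUT={a:0, f:0; rest ⊤}
  B3: | IN={a:0, f:0; rest ⊤} | OUT={a:0, f:0; rest ⊤}
  B4: | IN={a:0, f:0; rest ⊤} | OUT={a:0, f:0; rest ⊤}
  B5: | IN={a:0, f:0; rest ⊤} | OUT={a:0, d:-4, f:0; rest ⊤}
  B6: | IN={a:0, d:-4, f:0; rest ⊤} | OUT={a:0, d:0, f:0; rest ⊤}
  B7: | IN={a:0, d:0, f:0; rest ⊤} | OUT={a:0, d:0, e:0, f:0; rest ⊤}
  B8: | IN={f:0; rest ⊤} | OUT={a:-2, d:2, f:0; rest ⊤}
  B9: | IN={f:0; rest ⊤} | OUT={f:0; rest ⊤}

Merge at B2: IN[B2] = OUT[B1] = {a: ⊤, b: ⊤, c: ⊤, d: ⊤, e: ⊤, f: 0}
Applying B2's transfer function to that IN value gives OUT[B2] (row B2 above).

Answer: {a: 0, b: ⊤, c: ⊤, d: ⊤, e: ⊤, f: 0}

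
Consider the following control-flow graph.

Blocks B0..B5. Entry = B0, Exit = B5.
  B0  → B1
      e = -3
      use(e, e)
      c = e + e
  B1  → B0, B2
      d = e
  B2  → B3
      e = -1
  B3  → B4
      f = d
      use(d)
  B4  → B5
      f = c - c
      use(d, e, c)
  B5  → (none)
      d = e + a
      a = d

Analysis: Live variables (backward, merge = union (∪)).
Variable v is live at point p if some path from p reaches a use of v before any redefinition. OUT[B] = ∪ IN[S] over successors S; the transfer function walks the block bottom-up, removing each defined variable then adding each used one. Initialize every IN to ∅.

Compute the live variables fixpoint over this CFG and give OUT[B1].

Answer: {a, c, d}

Derivation:
Fixpoint table:
  B0:  IN={a}  OUT={a, c, e}
  B1:  IN={a, c, e}  OUT={a, c, d}
  B2:  IN={a, c, d}  OUT={a, c, d, e}
  B3:  IN={a, c, d, e}  OUT={a, c, d, e}
  B4:  IN={a, c, d, e}  OUT={a, e}
  B5:  IN={a, e}  OUT={}

Merge at B1: OUT[B1] = IN[B0] ⊔ IN[B2] = {a, c, d}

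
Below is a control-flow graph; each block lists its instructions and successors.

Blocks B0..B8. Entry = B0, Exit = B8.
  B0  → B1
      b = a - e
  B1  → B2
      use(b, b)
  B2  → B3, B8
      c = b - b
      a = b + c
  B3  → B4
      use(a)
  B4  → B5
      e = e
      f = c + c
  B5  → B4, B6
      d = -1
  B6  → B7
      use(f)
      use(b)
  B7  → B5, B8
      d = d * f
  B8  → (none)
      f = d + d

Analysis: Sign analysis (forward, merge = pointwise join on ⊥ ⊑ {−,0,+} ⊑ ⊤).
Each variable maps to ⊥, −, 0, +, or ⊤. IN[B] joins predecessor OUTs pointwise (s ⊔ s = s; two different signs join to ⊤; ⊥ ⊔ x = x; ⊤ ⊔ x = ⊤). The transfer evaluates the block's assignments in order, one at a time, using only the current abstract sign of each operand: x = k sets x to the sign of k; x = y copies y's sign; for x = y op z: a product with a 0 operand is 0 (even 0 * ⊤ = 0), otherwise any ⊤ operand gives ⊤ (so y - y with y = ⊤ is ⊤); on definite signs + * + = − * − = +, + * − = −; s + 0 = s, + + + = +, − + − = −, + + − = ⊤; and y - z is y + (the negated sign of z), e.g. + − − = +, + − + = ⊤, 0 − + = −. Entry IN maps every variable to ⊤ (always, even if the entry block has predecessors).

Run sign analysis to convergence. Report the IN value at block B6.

Fixpoint table:
  B0: | IN=(all ⊤) | OUT=(all ⊤)
  B1: | IN=(all ⊤) | OUT=(all ⊤)
  B2: | IN=(all ⊤) | OUT=(all ⊤)
  B3: | IN=(all ⊤) | OUT=(all ⊤)
  B4: | IN=(all ⊤) | OUT=(all ⊤)
  B5: | IN=(all ⊤) | OUT={d:-; rest ⊤}
  B6: | IN={d:-; rest ⊤} | OUT={d:-; rest ⊤}
  B7: | IN={d:-; rest ⊤} | OUT=(all ⊤)
  B8: | IN=(all ⊤) | OUT=(all ⊤)

Merge at B6: IN[B6] = OUT[B5] = {a: ⊤, b: ⊤, c: ⊤, d: -, e: ⊤, f: ⊤}

Answer: {a: ⊤, b: ⊤, c: ⊤, d: -, e: ⊤, f: ⊤}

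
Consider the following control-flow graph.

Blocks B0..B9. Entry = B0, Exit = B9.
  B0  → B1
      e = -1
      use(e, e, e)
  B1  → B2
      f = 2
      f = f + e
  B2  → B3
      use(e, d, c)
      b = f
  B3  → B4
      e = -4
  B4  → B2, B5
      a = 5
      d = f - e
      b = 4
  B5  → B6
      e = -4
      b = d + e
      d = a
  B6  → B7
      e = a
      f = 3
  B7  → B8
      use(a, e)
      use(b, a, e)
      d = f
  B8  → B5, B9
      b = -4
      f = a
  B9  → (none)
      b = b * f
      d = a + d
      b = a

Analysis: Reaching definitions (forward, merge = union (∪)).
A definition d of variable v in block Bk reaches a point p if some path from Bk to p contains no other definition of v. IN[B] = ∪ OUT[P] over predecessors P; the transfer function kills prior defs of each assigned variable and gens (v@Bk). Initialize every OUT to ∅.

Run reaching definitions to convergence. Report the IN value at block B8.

Answer: {a@B4, b@B5, d@B7, e@B6, f@B6}

Derivation:
Fixpoint table:
  B0:   IN={}   OUT={e@B0}
  B1:   IN={e@B0}   OUT={e@B0, f@B1}
  B2:   IN={a@B4, b@B4, d@B4, e@B0, e@B3, f@B1}   OUT={a@B4, b@B2, d@B4, e@B0, e@B3, f@B1}
  B3:   IN={a@B4, b@B2, d@B4, e@B0, e@B3, f@B1}   OUT={a@B4, b@B2, d@B4, e@B3, f@B1}
  B4:   IN={a@B4, b@B2, d@B4, e@B3, f@B1}   OUT={a@B4, b@B4, d@B4, e@B3, f@B1}
  B5:   IN={a@B4, b@B4, b@B8, d@B4, d@B7, e@B3, e@B6, f@B1, f@B8}   OUT={a@B4, b@B5, d@B5, e@B5, f@B1, f@B8}
  B6:   IN={a@B4, b@B5, d@B5, e@B5, f@B1, f@B8}   OUT={a@B4, b@B5, d@B5, e@B6, f@B6}
  B7:   IN={a@B4, b@B5, d@B5, e@B6, f@B6}   OUT={a@B4, b@B5, d@B7, e@B6, f@B6}
  B8:   IN={a@B4, b@B5, d@B7, e@B6, f@B6}   OUT={a@B4, b@B8, d@B7, e@B6, f@B8}
  B9:   IN={a@B4, b@B8, d@B7, e@B6, f@B8}   OUT={a@B4, b@B9, d@B9, e@B6, f@B8}

Merge at B8: IN[B8] = OUT[B7] = {a@B4, b@B5, d@B7, e@B6, f@B6}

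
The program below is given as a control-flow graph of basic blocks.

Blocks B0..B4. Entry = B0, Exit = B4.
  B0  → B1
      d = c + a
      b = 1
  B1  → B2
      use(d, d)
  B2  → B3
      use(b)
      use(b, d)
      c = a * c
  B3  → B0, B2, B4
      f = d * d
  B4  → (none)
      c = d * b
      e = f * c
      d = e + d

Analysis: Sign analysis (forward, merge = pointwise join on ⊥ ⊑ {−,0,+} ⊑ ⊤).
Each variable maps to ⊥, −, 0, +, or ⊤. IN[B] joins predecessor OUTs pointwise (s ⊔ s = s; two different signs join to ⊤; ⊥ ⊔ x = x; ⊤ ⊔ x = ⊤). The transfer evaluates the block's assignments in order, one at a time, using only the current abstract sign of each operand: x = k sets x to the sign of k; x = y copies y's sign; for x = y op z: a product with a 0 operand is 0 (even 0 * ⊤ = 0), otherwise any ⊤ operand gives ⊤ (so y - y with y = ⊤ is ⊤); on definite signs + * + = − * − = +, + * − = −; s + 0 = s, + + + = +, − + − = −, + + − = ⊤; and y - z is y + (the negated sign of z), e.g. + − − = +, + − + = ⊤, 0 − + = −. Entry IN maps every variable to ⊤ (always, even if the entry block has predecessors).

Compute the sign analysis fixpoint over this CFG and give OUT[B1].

Answer: {a: ⊤, b: +, c: ⊤, d: ⊤, e: ⊤, f: ⊤}

Trace:
Converged values:
  B0: | IN=(all ⊤) | OUT={b:+; rest ⊤}
  B1: | IN={b:+; rest ⊤} | OUT={b:+; rest ⊤}
  B2: | IN={b:+; rest ⊤} | OUT={b:+; rest ⊤}
  B3: | IN={b:+; rest ⊤} | OUT={b:+; rest ⊤}
  B4: | IN={b:+; rest ⊤} | OUT={b:+; rest ⊤}

Merge at B1: IN[B1] = OUT[B0] = {a: ⊤, b: +, c: ⊤, d: ⊤, e: ⊤, f: ⊤}
Applying B1's transfer function to that IN value gives OUT[B1] (row B1 above).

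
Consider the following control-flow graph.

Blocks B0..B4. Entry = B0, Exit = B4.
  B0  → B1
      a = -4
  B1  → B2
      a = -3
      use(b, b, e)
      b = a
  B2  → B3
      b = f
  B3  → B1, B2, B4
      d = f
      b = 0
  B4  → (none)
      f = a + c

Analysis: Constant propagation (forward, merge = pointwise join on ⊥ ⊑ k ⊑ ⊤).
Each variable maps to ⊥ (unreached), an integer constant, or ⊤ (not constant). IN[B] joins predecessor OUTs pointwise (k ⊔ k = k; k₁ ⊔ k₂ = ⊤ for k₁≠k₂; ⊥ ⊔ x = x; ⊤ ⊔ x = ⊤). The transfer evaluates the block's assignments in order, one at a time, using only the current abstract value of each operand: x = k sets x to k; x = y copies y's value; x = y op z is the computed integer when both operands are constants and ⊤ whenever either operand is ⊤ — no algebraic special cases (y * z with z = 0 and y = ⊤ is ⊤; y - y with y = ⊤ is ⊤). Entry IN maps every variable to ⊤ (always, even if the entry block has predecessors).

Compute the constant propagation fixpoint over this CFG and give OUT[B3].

Per-block solution:
  B0:   IN=(all ⊤)   OUT={a:-4; rest ⊤}
  B1:   IN=(all ⊤)   OUT={a:-3, b:-3; rest ⊤}
  B2:   IN={a:-3; rest ⊤}   OUT={a:-3; rest ⊤}
  B3:   IN={a:-3; rest ⊤}   OUT={a:-3, b:0; rest ⊤}
  B4:   IN={a:-3, b:0; rest ⊤}   OUT={a:-3, b:0; rest ⊤}

Merge at B3: IN[B3] = OUT[B2] = {a: -3, b: ⊤, c: ⊤, d: ⊤, e: ⊤, f: ⊤}
Applying B3's transfer function to that IN value gives OUT[B3] (row B3 above).

Answer: {a: -3, b: 0, c: ⊤, d: ⊤, e: ⊤, f: ⊤}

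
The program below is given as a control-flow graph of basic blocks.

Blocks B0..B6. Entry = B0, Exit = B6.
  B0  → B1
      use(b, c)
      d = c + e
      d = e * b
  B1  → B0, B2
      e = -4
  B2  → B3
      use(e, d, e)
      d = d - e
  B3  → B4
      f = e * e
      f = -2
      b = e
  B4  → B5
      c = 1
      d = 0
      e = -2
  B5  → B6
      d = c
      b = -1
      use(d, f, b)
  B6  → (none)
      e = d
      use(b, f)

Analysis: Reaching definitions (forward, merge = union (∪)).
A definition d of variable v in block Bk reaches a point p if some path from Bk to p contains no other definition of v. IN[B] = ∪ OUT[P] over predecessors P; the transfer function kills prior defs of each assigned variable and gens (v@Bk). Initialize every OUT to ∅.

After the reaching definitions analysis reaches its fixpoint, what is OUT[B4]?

Per-block solution:
  B0: | IN={d@B0, e@B1} | OUT={d@B0, e@B1}
  B1: | IN={d@B0, e@B1} | OUT={d@B0, e@B1}
  B2: | IN={d@B0, e@B1} | OUT={d@B2, e@B1}
  B3: | IN={d@B2, e@B1} | OUT={b@B3, d@B2, e@B1, f@B3}
  B4: | IN={b@B3, d@B2, e@B1, f@B3} | OUT={b@B3, c@B4, d@B4, e@B4, f@B3}
  B5: | IN={b@B3, c@B4, d@B4, e@B4, f@B3} | OUT={b@B5, c@B4, d@B5, e@B4, f@B3}
  B6: | IN={b@B5, c@B4, d@B5, e@B4, f@B3} | OUT={b@B5, c@B4, d@B5, e@B6, f@B3}

Merge at B4: IN[B4] = OUT[B3] = {b@B3, d@B2, e@B1, f@B3}
Applying B4's transfer function to that IN value gives OUT[B4] (row B4 above).

Answer: {b@B3, c@B4, d@B4, e@B4, f@B3}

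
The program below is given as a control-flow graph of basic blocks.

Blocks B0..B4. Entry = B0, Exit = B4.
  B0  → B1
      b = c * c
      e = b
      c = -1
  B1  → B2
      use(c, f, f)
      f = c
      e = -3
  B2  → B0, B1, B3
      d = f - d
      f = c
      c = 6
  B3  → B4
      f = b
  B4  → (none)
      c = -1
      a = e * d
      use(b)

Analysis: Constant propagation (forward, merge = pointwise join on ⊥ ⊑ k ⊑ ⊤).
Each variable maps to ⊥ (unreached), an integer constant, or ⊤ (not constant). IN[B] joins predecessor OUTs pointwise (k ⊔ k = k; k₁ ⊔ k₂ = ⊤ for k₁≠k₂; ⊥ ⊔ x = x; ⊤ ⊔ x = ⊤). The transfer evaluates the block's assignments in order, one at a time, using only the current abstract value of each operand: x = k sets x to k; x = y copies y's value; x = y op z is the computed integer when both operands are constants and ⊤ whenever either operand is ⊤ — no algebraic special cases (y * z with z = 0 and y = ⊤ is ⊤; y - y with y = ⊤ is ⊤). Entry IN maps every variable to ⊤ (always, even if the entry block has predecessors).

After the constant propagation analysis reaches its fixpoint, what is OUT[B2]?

Answer: {a: ⊤, b: ⊤, c: 6, d: ⊤, e: -3, f: ⊤}

Derivation:
Converged values:
  B0: | IN=(all ⊤) | OUT={c:-1; rest ⊤}
  B1: | IN=(all ⊤) | OUT={e:-3; rest ⊤}
  B2: | IN={e:-3; rest ⊤} | OUT={c:6, e:-3; rest ⊤}
  B3: | IN={c:6, e:-3; rest ⊤} | OUT={c:6, e:-3; rest ⊤}
  B4: | IN={c:6, e:-3; rest ⊤} | OUT={c:-1, e:-3; rest ⊤}

Merge at B2: IN[B2] = OUT[B1] = {a: ⊤, b: ⊤, c: ⊤, d: ⊤, e: -3, f: ⊤}
Applying B2's transfer function to that IN value gives OUT[B2] (row B2 above).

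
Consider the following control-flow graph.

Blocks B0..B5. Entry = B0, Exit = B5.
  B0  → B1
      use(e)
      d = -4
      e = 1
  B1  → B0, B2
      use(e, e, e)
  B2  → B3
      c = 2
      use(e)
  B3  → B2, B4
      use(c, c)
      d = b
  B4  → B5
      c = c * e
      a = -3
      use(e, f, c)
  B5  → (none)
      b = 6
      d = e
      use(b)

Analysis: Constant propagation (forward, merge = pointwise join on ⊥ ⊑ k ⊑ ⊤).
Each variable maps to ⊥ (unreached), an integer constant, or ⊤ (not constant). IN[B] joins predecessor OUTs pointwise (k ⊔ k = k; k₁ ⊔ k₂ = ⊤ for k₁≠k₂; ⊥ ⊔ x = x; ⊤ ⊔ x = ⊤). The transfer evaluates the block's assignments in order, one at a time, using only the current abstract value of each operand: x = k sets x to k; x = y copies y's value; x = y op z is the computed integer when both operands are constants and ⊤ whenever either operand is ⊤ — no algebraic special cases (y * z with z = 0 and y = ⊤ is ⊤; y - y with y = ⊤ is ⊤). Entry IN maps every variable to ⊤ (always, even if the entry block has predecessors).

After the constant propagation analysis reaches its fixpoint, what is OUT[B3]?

Answer: {a: ⊤, b: ⊤, c: 2, d: ⊤, e: 1, f: ⊤}

Working:
Converged values:
  B0:   IN=(all ⊤)   OUT={d:-4, e:1; rest ⊤}
  B1:   IN={d:-4, e:1; rest ⊤}   OUT={d:-4, e:1; rest ⊤}
  B2:   IN={e:1; rest ⊤}   OUT={c:2, e:1; rest ⊤}
  B3:   IN={c:2, e:1; rest ⊤}   OUT={c:2, e:1; rest ⊤}
  B4:   IN={c:2, e:1; rest ⊤}   OUT={a:-3, c:2, e:1; rest ⊤}
  B5:   IN={a:-3, c:2, e:1; rest ⊤}   OUT={a:-3, b:6, c:2, d:1, e:1; rest ⊤}

Merge at B3: IN[B3] = OUT[B2] = {a: ⊤, b: ⊤, c: 2, d: ⊤, e: 1, f: ⊤}
Applying B3's transfer function to that IN value gives OUT[B3] (row B3 above).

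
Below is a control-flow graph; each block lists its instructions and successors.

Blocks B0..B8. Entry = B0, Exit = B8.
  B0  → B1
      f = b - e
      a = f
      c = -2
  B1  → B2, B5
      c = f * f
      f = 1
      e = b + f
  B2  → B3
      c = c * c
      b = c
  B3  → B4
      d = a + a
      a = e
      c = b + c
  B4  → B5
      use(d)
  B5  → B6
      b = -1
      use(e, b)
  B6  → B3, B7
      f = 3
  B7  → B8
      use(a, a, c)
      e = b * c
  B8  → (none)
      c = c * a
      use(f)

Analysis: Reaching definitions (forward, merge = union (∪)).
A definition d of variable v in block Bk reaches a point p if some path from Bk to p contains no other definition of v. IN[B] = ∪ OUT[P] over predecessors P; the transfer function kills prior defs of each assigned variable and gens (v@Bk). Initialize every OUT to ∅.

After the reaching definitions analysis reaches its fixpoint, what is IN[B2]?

Answer: {a@B0, c@B1, e@B1, f@B1}

Working:
Fixpoint table:
  B0: | IN={} | OUT={a@B0, c@B0, f@B0}
  B1: | IN={a@B0, c@B0, f@B0} | OUT={a@B0, c@B1, e@B1, f@B1}
  B2: | IN={a@B0, c@B1, e@B1, f@B1} | OUT={a@B0, b@B2, c@B2, e@B1, f@B1}
  B3: | IN={a@B0, a@B3, b@B2, b@B5, c@B1, c@B2, c@B3, d@B3, e@B1, f@B1, f@B6} | OUT={a@B3, b@B2, b@B5, c@B3, d@B3, e@B1, f@B1, f@B6}
  B4: | IN={a@B3, b@B2, b@B5, c@B3, d@B3, e@B1, f@B1, f@B6} | OUT={a@B3, b@B2, b@B5, c@B3, d@B3, e@B1, f@B1, f@B6}
  B5: | IN={a@B0, a@B3, b@B2, b@B5, c@B1, c@B3, d@B3, e@B1, f@B1, f@B6} | OUT={a@B0, a@B3, b@B5, c@B1, c@B3, d@B3, e@B1, f@B1, f@B6}
  B6: | IN={a@B0, a@B3, b@B5, c@B1, c@B3, d@B3, e@B1, f@B1, f@B6} | OUT={a@B0, a@B3, b@B5, c@B1, c@B3, d@B3, e@B1, f@B6}
  B7: | IN={a@B0, a@B3, b@B5, c@B1, c@B3, d@B3, e@B1, f@B6} | OUT={a@B0, a@B3, b@B5, c@B1, c@B3, d@B3, e@B7, f@B6}
  B8: | IN={a@B0, a@B3, b@B5, c@B1, c@B3, d@B3, e@B7, f@B6} | OUT={a@B0, a@B3, b@B5, c@B8, d@B3, e@B7, f@B6}

Merge at B2: IN[B2] = OUT[B1] = {a@B0, c@B1, e@B1, f@B1}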